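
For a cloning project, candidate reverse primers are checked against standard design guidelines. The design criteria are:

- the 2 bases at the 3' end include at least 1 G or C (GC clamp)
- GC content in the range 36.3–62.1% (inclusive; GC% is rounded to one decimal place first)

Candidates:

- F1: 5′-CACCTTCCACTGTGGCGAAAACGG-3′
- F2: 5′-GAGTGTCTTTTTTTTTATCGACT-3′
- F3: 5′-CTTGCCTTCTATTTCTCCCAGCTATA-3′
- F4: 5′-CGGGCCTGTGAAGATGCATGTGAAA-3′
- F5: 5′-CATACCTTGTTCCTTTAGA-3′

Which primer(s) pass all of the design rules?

F1 (24 nt, A=6 T=4 G=6 C=8): 3' end GG has 2 G/C ✓; GC 14/24 = 58.3% ✓ — passes.
F2 (23 nt, A=3 T=13 G=4 C=3): 3' end CT has 1 G/C ✓; GC 7/23 = 30.4%, outside 36.3–62.1% ✗ — fails.
F3 (26 nt, A=4 T=11 G=2 C=9): 3' end TA has 0 G/C, need ≥1 ✗; GC 11/26 = 42.3% ✓ — fails.
F4 (25 nt, A=7 T=5 G=9 C=4): 3' end AA has 0 G/C, need ≥1 ✗; GC 13/25 = 52.0% ✓ — fails.
F5 (19 nt, A=4 T=8 G=2 C=5): 3' end GA has 1 G/C ✓; GC 7/19 = 36.8% ✓ — passes.

F1 and F5.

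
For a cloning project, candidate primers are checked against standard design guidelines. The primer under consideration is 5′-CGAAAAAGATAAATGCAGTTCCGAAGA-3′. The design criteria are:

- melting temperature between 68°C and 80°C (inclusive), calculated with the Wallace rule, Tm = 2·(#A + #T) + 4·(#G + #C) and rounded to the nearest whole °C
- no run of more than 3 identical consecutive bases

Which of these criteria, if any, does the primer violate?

Fails: homopolymer run.

Base counts: A=13, T=4, G=6, C=4 (length 27).
Tm: Tm = 2·17 + 4·10 = 74°C ✓
homopolymer run: longest run = 5, exceeds 3 ✗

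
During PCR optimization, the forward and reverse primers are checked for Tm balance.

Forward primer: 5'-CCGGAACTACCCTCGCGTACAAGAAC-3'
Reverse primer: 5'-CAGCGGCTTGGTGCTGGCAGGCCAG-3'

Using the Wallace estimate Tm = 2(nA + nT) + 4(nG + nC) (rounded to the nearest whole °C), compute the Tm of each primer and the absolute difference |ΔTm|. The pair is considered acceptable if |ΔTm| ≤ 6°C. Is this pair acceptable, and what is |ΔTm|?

|ΔTm| = 4°C; the pair is acceptable.

Forward: A=8 T=3 G=5 C=10 → Tm = 2·11 + 4·15 = 82°C.
Reverse: A=3 T=4 G=11 C=7 → Tm = 2·7 + 4·18 = 86°C.
|ΔTm| = |82 − 86| = 4°C, ≤ 6°C.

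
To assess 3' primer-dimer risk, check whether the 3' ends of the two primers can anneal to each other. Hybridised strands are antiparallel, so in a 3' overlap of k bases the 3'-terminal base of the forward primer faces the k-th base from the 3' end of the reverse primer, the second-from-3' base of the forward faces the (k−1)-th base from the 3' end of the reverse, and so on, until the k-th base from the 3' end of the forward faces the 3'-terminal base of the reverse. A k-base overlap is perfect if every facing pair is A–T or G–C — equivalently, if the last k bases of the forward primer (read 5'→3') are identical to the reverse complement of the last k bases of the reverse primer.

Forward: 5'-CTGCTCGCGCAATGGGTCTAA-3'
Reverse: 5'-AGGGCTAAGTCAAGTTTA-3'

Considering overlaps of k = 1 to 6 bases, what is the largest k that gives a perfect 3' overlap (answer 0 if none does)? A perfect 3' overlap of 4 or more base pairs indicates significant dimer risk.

Longest perfect overlap: 3 complementary base pairs; below the dimer-risk threshold (threshold 4).

Last 6 bases (5'→3') — forward …GTCTAA, reverse …AGTTTA.
Reverse complement of the reverse primer's last 6 bases: TAAACT; its first k bases are the reverse complement of the reverse primer's last k bases, so a perfect k-base overlap needs the forward primer's last k bases to equal them.
Comparing (forward last k vs required): k=1: A vs T ✗; k=2: AA vs TA ✗; k=3: TAA vs TAA ✓; k=4: CTAA vs TAAA ✗; k=5: TCTAA vs TAAAC ✗; k=6: GTCTAA vs TAAACT ✗.
Only k = 3 is perfect, so the longest perfect 3' overlap is 3.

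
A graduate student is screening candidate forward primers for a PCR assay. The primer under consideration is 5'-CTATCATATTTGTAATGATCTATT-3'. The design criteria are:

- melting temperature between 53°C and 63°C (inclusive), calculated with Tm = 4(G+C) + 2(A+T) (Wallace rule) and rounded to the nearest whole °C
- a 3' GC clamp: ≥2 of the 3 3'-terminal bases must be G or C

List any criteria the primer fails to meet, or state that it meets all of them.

Fails: GC clamp.

Base counts: A=7, T=12, G=2, C=3 (length 24).
Tm: Tm = 2·19 + 4·5 = 58°C ✓
GC clamp: 3' end ATT has 0 G/C, need ≥2 ✗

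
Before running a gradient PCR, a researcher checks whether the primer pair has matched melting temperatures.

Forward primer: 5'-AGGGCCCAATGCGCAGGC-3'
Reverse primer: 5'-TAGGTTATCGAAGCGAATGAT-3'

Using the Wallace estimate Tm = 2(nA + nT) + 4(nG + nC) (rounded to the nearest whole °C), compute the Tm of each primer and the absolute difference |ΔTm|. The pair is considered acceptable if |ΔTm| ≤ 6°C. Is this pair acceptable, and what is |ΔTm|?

Forward: A=4 T=1 G=7 C=6 → Tm = 2·5 + 4·13 = 62°C.
Reverse: A=7 T=6 G=6 C=2 → Tm = 2·13 + 4·8 = 58°C.
|ΔTm| = |62 − 58| = 4°C, ≤ 6°C.

|ΔTm| = 4°C; the pair is acceptable.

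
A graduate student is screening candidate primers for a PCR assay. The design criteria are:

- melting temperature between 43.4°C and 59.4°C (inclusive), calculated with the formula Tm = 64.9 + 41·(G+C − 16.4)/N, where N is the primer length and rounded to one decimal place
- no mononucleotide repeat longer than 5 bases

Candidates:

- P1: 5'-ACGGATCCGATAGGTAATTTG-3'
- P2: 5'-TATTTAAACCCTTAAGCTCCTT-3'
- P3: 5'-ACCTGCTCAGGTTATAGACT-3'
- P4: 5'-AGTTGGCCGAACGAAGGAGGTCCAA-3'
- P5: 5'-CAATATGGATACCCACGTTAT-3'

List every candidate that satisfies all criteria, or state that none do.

P1, P2, P3 and P5.

P1 (21 nt, A=6 T=6 G=6 C=3): Tm = 64.9 + 41·(9 − 16.4)/21 = 50.5°C ✓; longest run = 3 ✓ — passes.
P2 (22 nt, A=6 T=9 G=1 C=6): Tm = 64.9 + 41·(7 − 16.4)/22 = 47.4°C ✓; longest run = 3 ✓ — passes.
P3 (20 nt, A=5 T=6 G=4 C=5): Tm = 64.9 + 41·(9 − 16.4)/20 = 49.7°C ✓; longest run = 2 ✓ — passes.
P4 (25 nt, A=8 T=3 G=9 C=5): Tm = 64.9 + 41·(14 − 16.4)/25 = 61.0°C, outside 43.4–59.4°C ✗; longest run = 2 ✓ — fails.
P5 (21 nt, A=7 T=6 G=3 C=5): Tm = 64.9 + 41·(8 − 16.4)/21 = 48.5°C ✓; longest run = 3 ✓ — passes.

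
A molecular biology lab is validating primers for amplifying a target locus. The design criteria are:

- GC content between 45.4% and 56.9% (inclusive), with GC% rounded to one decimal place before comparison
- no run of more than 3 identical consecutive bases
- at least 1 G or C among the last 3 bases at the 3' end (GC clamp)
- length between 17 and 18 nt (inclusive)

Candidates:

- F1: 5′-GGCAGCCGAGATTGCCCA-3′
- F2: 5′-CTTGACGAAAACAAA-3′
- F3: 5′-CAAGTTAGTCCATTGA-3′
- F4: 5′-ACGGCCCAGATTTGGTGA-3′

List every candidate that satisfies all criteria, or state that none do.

F4 only.

F1 (18 nt, A=4 T=2 G=6 C=6): GC 12/18 = 66.7%, outside 45.4–56.9% ✗; longest run = 3 ✓; 3' end CCA has 2 G/C ✓; length 18 ✓ — fails.
F2 (15 nt, A=8 T=2 G=2 C=3): GC 5/15 = 33.3%, outside 45.4–56.9% ✗; longest run = 4, exceeds 3 ✗; 3' end AAA has 0 G/C, need ≥1 ✗; length 15, outside 17–18 ✗ — fails.
F3 (16 nt, A=5 T=5 G=3 C=3): GC 6/16 = 37.5%, outside 45.4–56.9% ✗; longest run = 2 ✓; 3' end TGA has 1 G/C ✓; length 16, outside 17–18 ✗ — fails.
F4 (18 nt, A=4 T=4 G=6 C=4): GC 10/18 = 55.6% ✓; longest run = 3 ✓; 3' end TGA has 1 G/C ✓; length 18 ✓ — passes.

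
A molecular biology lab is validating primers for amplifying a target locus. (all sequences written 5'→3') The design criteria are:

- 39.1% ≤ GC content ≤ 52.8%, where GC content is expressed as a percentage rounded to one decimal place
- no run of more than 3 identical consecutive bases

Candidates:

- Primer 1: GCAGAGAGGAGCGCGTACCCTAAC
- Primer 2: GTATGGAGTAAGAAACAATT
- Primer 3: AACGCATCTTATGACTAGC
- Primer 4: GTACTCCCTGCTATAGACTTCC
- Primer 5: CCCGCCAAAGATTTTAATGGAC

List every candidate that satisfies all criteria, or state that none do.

Primer 3 and Primer 4.

Primer 1 (24 nt, A=7 T=2 G=8 C=7): GC 15/24 = 62.5%, outside 39.1–52.8% ✗; longest run = 3 ✓ — fails.
Primer 2 (20 nt, A=9 T=5 G=5 C=1): GC 6/20 = 30.0%, outside 39.1–52.8% ✗; longest run = 3 ✓ — fails.
Primer 3 (19 nt, A=6 T=5 G=3 C=5): GC 8/19 = 42.1% ✓; longest run = 2 ✓ — passes.
Primer 4 (22 nt, A=4 T=7 G=3 C=8): GC 11/22 = 50.0% ✓; longest run = 3 ✓ — passes.
Primer 5 (22 nt, A=7 T=5 G=4 C=6): GC 10/22 = 45.5% ✓; longest run = 4, exceeds 3 ✗ — fails.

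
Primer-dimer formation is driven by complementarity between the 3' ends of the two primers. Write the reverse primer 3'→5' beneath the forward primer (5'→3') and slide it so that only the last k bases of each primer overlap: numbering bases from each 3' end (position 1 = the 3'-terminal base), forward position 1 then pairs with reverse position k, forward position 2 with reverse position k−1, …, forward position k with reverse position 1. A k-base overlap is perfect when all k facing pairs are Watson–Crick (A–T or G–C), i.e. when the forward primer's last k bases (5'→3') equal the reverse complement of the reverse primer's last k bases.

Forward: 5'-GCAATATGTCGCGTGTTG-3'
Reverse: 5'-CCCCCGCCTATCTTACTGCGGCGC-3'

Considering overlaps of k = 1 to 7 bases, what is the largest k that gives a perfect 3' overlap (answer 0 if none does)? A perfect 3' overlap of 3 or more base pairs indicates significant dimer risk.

Last 7 bases (5'→3') — forward …CGTGTTG, reverse …GCGGCGC.
Reverse complement of the reverse primer's last 7 bases: GCGCCGC; its first k bases are the reverse complement of the reverse primer's last k bases, so a perfect k-base overlap needs the forward primer's last k bases to equal them.
Comparing (forward last k vs required): k=1: G vs G ✓; k=2: TG vs GC ✗; k=3: TTG vs GCG ✗; k=4: GTTG vs GCGC ✗; k=5: TGTTG vs GCGCC ✗; k=6: GTGTTG vs GCGCCG ✗; k=7: CGTGTTG vs GCGCCGC ✗.
Only k = 1 is perfect, so the longest perfect 3' overlap is 1.

Longest perfect overlap: 1 complementary base pair; below the dimer-risk threshold (threshold 3).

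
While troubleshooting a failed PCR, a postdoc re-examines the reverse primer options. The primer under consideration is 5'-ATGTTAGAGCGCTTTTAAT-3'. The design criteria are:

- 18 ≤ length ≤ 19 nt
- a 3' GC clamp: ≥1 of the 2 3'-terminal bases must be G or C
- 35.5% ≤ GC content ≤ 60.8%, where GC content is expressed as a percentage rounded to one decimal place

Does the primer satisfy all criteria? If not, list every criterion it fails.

Base counts: A=5, T=8, G=4, C=2 (length 19).
length: length 19 ✓
GC clamp: 3' end AT has 0 G/C, need ≥1 ✗
GC content: GC 6/19 = 31.6%, outside 35.5–60.8% ✗

Fails: GC clamp, GC content.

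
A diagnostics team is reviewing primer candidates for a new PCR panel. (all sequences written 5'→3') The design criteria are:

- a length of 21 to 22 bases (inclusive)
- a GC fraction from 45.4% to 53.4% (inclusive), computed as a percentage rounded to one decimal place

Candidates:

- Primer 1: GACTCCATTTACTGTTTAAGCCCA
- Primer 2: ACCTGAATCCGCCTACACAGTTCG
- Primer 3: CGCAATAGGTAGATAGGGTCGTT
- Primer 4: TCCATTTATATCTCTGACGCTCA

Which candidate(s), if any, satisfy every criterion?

Primer 1 (24 nt, A=6 T=8 G=3 C=7): length 24, outside 21–22 ✗; GC 10/24 = 41.7%, outside 45.4–53.4% ✗ — fails.
Primer 2 (24 nt, A=6 T=5 G=4 C=9): length 24, outside 21–22 ✗; GC 13/24 = 54.2%, outside 45.4–53.4% ✗ — fails.
Primer 3 (23 nt, A=6 T=6 G=8 C=3): length 23, outside 21–22 ✗; GC 11/23 = 47.8% ✓ — fails.
Primer 4 (23 nt, A=5 T=9 G=2 C=7): length 23, outside 21–22 ✗; GC 9/23 = 39.1%, outside 45.4–53.4% ✗ — fails.

None of the candidates satisfy all criteria.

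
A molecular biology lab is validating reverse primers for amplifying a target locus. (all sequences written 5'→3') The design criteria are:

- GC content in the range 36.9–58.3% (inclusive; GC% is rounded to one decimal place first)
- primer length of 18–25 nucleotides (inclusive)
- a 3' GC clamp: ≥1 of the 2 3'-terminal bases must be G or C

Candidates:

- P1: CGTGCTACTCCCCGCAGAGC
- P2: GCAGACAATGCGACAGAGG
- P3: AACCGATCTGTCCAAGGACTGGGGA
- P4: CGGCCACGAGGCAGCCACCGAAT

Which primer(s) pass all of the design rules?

P2 and P3.

P1 (20 nt, A=3 T=3 G=5 C=9): GC 14/20 = 70.0%, outside 36.9–58.3% ✗; length 20 ✓; 3' end GC has 2 G/C ✓ — fails.
P2 (19 nt, A=7 T=1 G=7 C=4): GC 11/19 = 57.9% ✓; length 19 ✓; 3' end GG has 2 G/C ✓ — passes.
P3 (25 nt, A=7 T=4 G=8 C=6): GC 14/25 = 56.0% ✓; length 25 ✓; 3' end GA has 1 G/C ✓ — passes.
P4 (23 nt, A=6 T=1 G=7 C=9): GC 16/23 = 69.6%, outside 36.9–58.3% ✗; length 23 ✓; 3' end AT has 0 G/C, need ≥1 ✗ — fails.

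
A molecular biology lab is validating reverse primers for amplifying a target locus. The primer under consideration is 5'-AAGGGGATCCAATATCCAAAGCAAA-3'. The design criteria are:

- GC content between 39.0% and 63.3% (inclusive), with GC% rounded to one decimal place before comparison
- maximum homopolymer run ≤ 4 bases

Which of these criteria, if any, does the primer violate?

Meets all criteria.

Base counts: A=12, T=3, G=5, C=5 (length 25).
GC content: GC 10/25 = 40.0% ✓
homopolymer run: longest run = 4 ✓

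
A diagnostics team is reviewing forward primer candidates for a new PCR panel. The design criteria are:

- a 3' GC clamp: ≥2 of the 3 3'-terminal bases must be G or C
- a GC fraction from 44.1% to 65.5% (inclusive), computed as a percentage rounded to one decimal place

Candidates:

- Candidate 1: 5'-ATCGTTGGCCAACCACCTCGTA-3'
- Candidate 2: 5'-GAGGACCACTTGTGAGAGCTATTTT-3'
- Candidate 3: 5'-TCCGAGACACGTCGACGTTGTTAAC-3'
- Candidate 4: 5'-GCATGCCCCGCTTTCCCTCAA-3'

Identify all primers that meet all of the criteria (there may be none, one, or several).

Candidate 1 (22 nt, A=5 T=5 G=4 C=8): 3' end GTA has 1 G/C, need ≥2 ✗; GC 12/22 = 54.5% ✓ — fails.
Candidate 2 (25 nt, A=6 T=8 G=7 C=4): 3' end TTT has 0 G/C, need ≥2 ✗; GC 11/25 = 44.0%, outside 44.1–65.5% ✗ — fails.
Candidate 3 (25 nt, A=6 T=6 G=6 C=7): 3' end AAC has 1 G/C, need ≥2 ✗; GC 13/25 = 52.0% ✓ — fails.
Candidate 4 (21 nt, A=3 T=5 G=3 C=10): 3' end CAA has 1 G/C, need ≥2 ✗; GC 13/21 = 61.9% ✓ — fails.

None of the candidates satisfy all criteria.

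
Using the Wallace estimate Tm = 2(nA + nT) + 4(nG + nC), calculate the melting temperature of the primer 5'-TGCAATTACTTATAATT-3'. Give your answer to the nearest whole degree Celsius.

40°C

Base counts: A=6, T=8, G=1, C=2 (length 17).
Tm = 2·(6+8) + 4·(1+2) = 2·14 + 4·3 = 28 + 12 = 40°C.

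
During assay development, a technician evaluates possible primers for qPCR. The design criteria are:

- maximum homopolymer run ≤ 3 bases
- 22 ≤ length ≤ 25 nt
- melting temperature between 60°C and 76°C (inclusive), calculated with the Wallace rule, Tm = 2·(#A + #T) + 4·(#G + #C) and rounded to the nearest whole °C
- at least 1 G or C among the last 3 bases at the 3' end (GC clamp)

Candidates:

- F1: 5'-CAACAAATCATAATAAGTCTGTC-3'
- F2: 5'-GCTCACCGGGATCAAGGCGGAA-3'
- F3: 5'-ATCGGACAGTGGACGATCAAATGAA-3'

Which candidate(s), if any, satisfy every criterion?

F1 (23 nt, A=10 T=6 G=2 C=5): longest run = 3 ✓; length 23 ✓; Tm = 2·16 + 4·7 = 60°C ✓; 3' end GTC has 2 G/C ✓ — passes.
F2 (22 nt, A=6 T=2 G=8 C=6): longest run = 3 ✓; length 22 ✓; Tm = 2·8 + 4·14 = 72°C ✓; 3' end GAA has 1 G/C ✓ — passes.
F3 (25 nt, A=10 T=4 G=7 C=4): longest run = 3 ✓; length 25 ✓; Tm = 2·14 + 4·11 = 72°C ✓; 3' end GAA has 1 G/C ✓ — passes.

F1, F2 and F3.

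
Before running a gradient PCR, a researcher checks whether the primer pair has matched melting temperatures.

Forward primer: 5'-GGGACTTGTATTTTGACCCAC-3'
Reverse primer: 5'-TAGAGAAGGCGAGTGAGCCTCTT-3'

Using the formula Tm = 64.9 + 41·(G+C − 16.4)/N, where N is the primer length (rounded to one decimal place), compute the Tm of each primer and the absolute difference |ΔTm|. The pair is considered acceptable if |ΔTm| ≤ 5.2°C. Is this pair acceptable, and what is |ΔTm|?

|ΔTm| = 4.7°C; the pair is acceptable.

Forward: G+C = 10, N = 21 → Tm = 64.9 + 41·(10 − 16.4)/21 = 52.4°C.
Reverse: G+C = 12, N = 23 → Tm = 64.9 + 41·(12 − 16.4)/23 = 57.1°C.
|ΔTm| = |52.4 − 57.1| = 4.7°C, ≤ 5.2°C.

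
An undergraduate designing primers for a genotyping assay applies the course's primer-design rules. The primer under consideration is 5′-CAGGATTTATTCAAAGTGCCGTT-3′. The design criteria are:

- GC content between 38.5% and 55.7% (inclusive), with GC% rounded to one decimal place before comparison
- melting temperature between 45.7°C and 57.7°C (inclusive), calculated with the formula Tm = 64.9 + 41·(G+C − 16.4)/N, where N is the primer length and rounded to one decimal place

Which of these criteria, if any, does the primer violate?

Base counts: A=6, T=8, G=5, C=4 (length 23).
GC content: GC 9/23 = 39.1% ✓
Tm: Tm = 64.9 + 41·(9 − 16.4)/23 = 51.7°C ✓

Meets all criteria.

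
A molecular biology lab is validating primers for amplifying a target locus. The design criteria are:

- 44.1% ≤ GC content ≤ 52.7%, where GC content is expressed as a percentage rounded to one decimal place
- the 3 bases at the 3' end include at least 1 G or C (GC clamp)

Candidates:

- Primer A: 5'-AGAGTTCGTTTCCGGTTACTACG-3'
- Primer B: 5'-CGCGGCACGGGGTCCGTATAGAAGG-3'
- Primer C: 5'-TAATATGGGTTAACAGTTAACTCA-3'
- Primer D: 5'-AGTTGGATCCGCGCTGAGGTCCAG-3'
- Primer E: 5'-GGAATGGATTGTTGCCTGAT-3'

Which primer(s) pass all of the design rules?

Primer A (23 nt, A=4 T=8 G=6 C=5): GC 11/23 = 47.8% ✓; 3' end ACG has 2 G/C ✓ — passes.
Primer B (25 nt, A=5 T=3 G=11 C=6): GC 17/25 = 68.0%, outside 44.1–52.7% ✗; 3' end AGG has 2 G/C ✓ — fails.
Primer C (24 nt, A=9 T=8 G=4 C=3): GC 7/24 = 29.2%, outside 44.1–52.7% ✗; 3' end TCA has 1 G/C ✓ — fails.
Primer D (24 nt, A=4 T=5 G=9 C=6): GC 15/24 = 62.5%, outside 44.1–52.7% ✗; 3' end CAG has 2 G/C ✓ — fails.
Primer E (20 nt, A=4 T=7 G=7 C=2): GC 9/20 = 45.0% ✓; 3' end GAT has 1 G/C ✓ — passes.

Primer A and Primer E.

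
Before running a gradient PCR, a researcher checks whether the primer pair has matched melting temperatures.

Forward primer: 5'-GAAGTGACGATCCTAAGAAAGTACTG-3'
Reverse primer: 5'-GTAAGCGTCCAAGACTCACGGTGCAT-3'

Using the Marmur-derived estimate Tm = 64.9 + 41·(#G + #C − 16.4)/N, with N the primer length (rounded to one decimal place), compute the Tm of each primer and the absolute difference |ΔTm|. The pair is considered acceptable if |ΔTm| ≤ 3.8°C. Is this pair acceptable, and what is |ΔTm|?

|ΔTm| = 4.7°C; the pair is not acceptable.

Forward: G+C = 11, N = 26 → Tm = 64.9 + 41·(11 − 16.4)/26 = 56.4°C.
Reverse: G+C = 14, N = 26 → Tm = 64.9 + 41·(14 − 16.4)/26 = 61.1°C.
|ΔTm| = |56.4 − 61.1| = 4.7°C, > 3.8°C.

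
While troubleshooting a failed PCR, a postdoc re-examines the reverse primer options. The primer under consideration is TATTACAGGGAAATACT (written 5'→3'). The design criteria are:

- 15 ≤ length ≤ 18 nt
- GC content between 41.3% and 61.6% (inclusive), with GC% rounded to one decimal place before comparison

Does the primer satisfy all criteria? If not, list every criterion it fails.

Base counts: A=7, T=5, G=3, C=2 (length 17).
length: length 17 ✓
GC content: GC 5/17 = 29.4%, outside 41.3–61.6% ✗

Fails: GC content.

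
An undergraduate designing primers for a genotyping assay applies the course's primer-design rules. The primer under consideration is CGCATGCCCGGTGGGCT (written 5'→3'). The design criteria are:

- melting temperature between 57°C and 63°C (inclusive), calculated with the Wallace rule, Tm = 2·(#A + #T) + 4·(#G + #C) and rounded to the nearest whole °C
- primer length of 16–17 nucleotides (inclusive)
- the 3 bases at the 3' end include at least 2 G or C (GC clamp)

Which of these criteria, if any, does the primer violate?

Base counts: A=1, T=3, G=7, C=6 (length 17).
Tm: Tm = 2·4 + 4·13 = 60°C ✓
length: length 17 ✓
GC clamp: 3' end GCT has 2 G/C ✓

Meets all criteria.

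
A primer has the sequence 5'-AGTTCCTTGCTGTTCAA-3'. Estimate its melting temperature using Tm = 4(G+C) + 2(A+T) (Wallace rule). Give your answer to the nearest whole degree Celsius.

48°C

Base counts: A=3, T=7, G=3, C=4 (length 17).
Tm = 2·(3+7) + 4·(3+4) = 2·10 + 4·7 = 20 + 28 = 48°C.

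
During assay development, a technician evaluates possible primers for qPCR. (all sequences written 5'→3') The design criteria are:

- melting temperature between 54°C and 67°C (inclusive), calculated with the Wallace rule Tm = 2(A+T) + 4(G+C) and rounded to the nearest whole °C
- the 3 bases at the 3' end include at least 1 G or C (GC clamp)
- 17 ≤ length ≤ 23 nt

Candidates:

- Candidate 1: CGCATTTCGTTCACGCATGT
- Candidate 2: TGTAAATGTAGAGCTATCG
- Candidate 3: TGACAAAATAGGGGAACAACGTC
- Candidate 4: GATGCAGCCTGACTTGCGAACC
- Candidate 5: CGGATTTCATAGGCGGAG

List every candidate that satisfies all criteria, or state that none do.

Candidate 1 (20 nt, A=3 T=7 G=4 C=6): Tm = 2·10 + 4·10 = 60°C ✓; 3' end TGT has 1 G/C ✓; length 20 ✓ — passes.
Candidate 2 (19 nt, A=6 T=6 G=5 C=2): Tm = 2·12 + 4·7 = 52°C, outside 54–67°C ✗; 3' end TCG has 2 G/C ✓; length 19 ✓ — fails.
Candidate 3 (23 nt, A=10 T=3 G=6 C=4): Tm = 2·13 + 4·10 = 66°C ✓; 3' end GTC has 2 G/C ✓; length 23 ✓ — passes.
Candidate 4 (22 nt, A=5 T=4 G=6 C=7): Tm = 2·9 + 4·13 = 70°C, outside 54–67°C ✗; 3' end ACC has 2 G/C ✓; length 22 ✓ — fails.
Candidate 5 (18 nt, A=4 T=4 G=7 C=3): Tm = 2·8 + 4·10 = 56°C ✓; 3' end GAG has 2 G/C ✓; length 18 ✓ — passes.

Candidate 1, Candidate 3 and Candidate 5.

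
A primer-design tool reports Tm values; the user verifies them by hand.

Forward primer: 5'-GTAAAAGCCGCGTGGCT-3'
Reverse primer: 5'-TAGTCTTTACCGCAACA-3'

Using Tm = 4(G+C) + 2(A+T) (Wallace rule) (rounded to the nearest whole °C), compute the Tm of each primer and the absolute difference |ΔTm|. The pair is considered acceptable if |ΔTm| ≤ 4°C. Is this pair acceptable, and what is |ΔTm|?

|ΔTm| = 6°C; the pair is not acceptable.

Forward: A=4 T=3 G=6 C=4 → Tm = 2·7 + 4·10 = 54°C.
Reverse: A=5 T=5 G=2 C=5 → Tm = 2·10 + 4·7 = 48°C.
|ΔTm| = |54 − 48| = 6°C, > 4°C.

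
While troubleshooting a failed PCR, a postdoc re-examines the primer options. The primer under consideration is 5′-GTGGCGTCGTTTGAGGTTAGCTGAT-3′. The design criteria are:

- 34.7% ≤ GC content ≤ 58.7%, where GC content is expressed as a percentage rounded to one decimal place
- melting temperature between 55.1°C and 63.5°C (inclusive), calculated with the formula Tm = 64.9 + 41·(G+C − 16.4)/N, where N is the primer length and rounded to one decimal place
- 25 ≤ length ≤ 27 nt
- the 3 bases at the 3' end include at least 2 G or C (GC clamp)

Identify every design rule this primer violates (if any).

Fails: GC clamp.

Base counts: A=3, T=9, G=10, C=3 (length 25).
GC content: GC 13/25 = 52.0% ✓
Tm: Tm = 64.9 + 41·(13 − 16.4)/25 = 59.3°C ✓
length: length 25 ✓
GC clamp: 3' end GAT has 1 G/C, need ≥2 ✗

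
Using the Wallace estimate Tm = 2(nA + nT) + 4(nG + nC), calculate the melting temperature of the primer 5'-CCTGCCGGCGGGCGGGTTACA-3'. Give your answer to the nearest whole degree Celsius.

74°C

Base counts: A=2, T=3, G=9, C=7 (length 21).
Tm = 2·(2+3) + 4·(9+7) = 2·5 + 4·16 = 10 + 64 = 74°C.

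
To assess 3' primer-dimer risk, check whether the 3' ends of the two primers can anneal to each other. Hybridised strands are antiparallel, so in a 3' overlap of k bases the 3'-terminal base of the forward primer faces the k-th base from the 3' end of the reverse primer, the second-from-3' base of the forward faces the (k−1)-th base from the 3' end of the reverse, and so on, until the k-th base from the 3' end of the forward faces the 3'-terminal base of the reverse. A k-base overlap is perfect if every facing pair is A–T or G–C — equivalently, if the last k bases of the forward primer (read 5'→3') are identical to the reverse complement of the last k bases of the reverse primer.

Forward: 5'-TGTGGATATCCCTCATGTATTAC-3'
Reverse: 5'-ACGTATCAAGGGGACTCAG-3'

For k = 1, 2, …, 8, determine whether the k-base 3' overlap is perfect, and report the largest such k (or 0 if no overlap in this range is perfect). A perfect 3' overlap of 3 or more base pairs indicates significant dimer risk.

Longest perfect overlap: 1 complementary base pair; below the dimer-risk threshold (threshold 3).

Last 8 bases (5'→3') — forward …TGTATTAC, reverse …GGACTCAG.
Reverse complement of the reverse primer's last 8 bases: CTGAGTCC; its first k bases are the reverse complement of the reverse primer's last k bases, so a perfect k-base overlap needs the forward primer's last k bases to equal them.
Comparing (forward last k vs required): k=1: C vs C ✓; k=2: AC vs CT ✗; k=3: TAC vs CTG ✗; k=4: TTAC vs CTGA ✗; k=5: ATTAC vs CTGAG ✗; k=6: TATTAC vs CTGAGT ✗; k=7: GTATTAC vs CTGAGTC ✗; k=8: TGTATTAC vs CTGAGTCC ✗.
Only k = 1 is perfect, so the longest perfect 3' overlap is 1.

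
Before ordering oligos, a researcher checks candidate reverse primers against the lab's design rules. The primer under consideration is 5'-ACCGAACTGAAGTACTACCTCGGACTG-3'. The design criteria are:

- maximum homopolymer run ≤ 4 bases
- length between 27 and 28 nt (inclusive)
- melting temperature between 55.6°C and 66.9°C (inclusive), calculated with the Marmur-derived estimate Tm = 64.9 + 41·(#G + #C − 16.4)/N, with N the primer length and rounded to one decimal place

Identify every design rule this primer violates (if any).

Meets all criteria.

Base counts: A=8, T=5, G=6, C=8 (length 27).
homopolymer run: longest run = 2 ✓
length: length 27 ✓
Tm: Tm = 64.9 + 41·(14 − 16.4)/27 = 61.3°C ✓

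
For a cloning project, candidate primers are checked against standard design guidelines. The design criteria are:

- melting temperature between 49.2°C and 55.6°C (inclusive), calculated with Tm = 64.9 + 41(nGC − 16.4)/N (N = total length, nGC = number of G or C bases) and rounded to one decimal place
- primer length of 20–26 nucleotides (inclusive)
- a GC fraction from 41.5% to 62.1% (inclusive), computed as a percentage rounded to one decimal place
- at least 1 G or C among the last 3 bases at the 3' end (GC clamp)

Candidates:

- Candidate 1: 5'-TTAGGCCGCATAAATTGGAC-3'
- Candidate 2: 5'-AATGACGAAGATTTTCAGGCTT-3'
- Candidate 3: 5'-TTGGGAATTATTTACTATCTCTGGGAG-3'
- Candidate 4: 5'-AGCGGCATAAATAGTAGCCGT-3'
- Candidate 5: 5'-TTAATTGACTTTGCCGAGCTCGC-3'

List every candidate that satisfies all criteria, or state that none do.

Candidate 1 (20 nt, A=6 T=5 G=5 C=4): Tm = 64.9 + 41·(9 − 16.4)/20 = 49.7°C ✓; length 20 ✓; GC 9/20 = 45.0% ✓; 3' end GAC has 2 G/C ✓ — passes.
Candidate 2 (22 nt, A=7 T=7 G=5 C=3): Tm = 64.9 + 41·(8 − 16.4)/22 = 49.2°C ✓; length 22 ✓; GC 8/22 = 36.4%, outside 41.5–62.1% ✗; 3' end CTT has 1 G/C ✓ — fails.
Candidate 3 (27 nt, A=6 T=11 G=7 C=3): Tm = 64.9 + 41·(10 − 16.4)/27 = 55.2°C ✓; length 27, outside 20–26 ✗; GC 10/27 = 37.0%, outside 41.5–62.1% ✗; 3' end GAG has 2 G/C ✓ — fails.
Candidate 4 (21 nt, A=7 T=4 G=6 C=4): Tm = 64.9 + 41·(10 − 16.4)/21 = 52.4°C ✓; length 21 ✓; GC 10/21 = 47.6% ✓; 3' end CGT has 2 G/C ✓ — passes.
Candidate 5 (23 nt, A=4 T=8 G=5 C=6): Tm = 64.9 + 41·(11 − 16.4)/23 = 55.3°C ✓; length 23 ✓; GC 11/23 = 47.8% ✓; 3' end CGC has 3 G/C ✓ — passes.

Candidate 1, Candidate 4 and Candidate 5.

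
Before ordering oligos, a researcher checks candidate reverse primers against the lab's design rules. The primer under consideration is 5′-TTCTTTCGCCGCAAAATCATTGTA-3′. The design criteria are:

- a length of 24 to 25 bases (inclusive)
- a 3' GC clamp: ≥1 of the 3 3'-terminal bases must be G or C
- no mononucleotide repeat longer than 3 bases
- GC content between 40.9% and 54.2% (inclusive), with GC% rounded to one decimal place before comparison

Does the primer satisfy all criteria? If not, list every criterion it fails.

Base counts: A=6, T=9, G=3, C=6 (length 24).
length: length 24 ✓
GC clamp: 3' end GTA has 1 G/C ✓
homopolymer run: longest run = 4, exceeds 3 ✗
GC content: GC 9/24 = 37.5%, outside 40.9–54.2% ✗

Fails: homopolymer run, GC content.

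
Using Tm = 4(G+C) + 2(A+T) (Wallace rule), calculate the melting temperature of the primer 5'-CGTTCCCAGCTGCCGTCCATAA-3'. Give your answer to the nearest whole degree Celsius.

70°C

Base counts: A=4, T=5, G=4, C=9 (length 22).
Tm = 2·(4+5) + 4·(4+9) = 2·9 + 4·13 = 18 + 52 = 70°C.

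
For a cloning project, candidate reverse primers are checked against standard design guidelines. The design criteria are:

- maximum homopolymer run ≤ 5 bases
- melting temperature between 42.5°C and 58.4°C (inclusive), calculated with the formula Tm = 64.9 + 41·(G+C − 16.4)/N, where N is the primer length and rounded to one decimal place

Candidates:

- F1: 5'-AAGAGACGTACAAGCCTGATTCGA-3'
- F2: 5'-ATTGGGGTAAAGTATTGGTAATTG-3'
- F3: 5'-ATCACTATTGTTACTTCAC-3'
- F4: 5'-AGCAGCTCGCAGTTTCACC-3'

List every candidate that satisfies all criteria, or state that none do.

F1, F2, F3 and F4.

F1 (24 nt, A=9 T=4 G=6 C=5): longest run = 2 ✓; Tm = 64.9 + 41·(11 − 16.4)/24 = 55.7°C ✓ — passes.
F2 (24 nt, A=7 T=9 G=8 C=0): longest run = 4 ✓; Tm = 64.9 + 41·(8 − 16.4)/24 = 50.6°C ✓ — passes.
F3 (19 nt, A=5 T=8 G=1 C=5): longest run = 2 ✓; Tm = 64.9 + 41·(6 − 16.4)/19 = 42.5°C ✓ — passes.
F4 (19 nt, A=4 T=4 G=4 C=7): longest run = 3 ✓; Tm = 64.9 + 41·(11 − 16.4)/19 = 53.2°C ✓ — passes.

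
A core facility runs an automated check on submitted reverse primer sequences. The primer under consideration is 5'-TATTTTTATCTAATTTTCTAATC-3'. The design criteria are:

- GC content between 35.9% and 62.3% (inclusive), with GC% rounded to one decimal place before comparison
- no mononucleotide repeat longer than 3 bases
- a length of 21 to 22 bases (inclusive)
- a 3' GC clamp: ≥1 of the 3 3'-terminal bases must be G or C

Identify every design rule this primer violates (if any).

Fails: GC content, homopolymer run, length.

Base counts: A=6, T=14, G=0, C=3 (length 23).
GC content: GC 3/23 = 13.0%, outside 35.9–62.3% ✗
homopolymer run: longest run = 5, exceeds 3 ✗
length: length 23, outside 21–22 ✗
GC clamp: 3' end ATC has 1 G/C ✓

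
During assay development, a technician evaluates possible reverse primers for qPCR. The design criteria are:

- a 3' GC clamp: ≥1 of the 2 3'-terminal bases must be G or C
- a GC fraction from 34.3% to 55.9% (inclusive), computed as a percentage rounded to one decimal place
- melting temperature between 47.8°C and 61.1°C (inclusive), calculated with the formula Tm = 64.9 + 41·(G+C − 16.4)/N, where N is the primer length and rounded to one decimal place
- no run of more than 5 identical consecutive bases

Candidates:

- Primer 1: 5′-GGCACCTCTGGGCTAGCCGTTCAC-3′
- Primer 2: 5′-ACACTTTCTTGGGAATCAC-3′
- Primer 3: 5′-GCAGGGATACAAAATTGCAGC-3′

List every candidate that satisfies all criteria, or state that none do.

Primer 1 (24 nt, A=3 T=5 G=7 C=9): 3' end AC has 1 G/C ✓; GC 16/24 = 66.7%, outside 34.3–55.9% ✗; Tm = 64.9 + 41·(16 − 16.4)/24 = 64.2°C, outside 47.8–61.1°C ✗; longest run = 3 ✓ — fails.
Primer 2 (19 nt, A=5 T=6 G=3 C=5): 3' end AC has 1 G/C ✓; GC 8/19 = 42.1% ✓; Tm = 64.9 + 41·(8 − 16.4)/19 = 46.8°C, outside 47.8–61.1°C ✗; longest run = 3 ✓ — fails.
Primer 3 (21 nt, A=8 T=3 G=6 C=4): 3' end GC has 2 G/C ✓; GC 10/21 = 47.6% ✓; Tm = 64.9 + 41·(10 − 16.4)/21 = 52.4°C ✓; longest run = 4 ✓ — passes.

Primer 3 only.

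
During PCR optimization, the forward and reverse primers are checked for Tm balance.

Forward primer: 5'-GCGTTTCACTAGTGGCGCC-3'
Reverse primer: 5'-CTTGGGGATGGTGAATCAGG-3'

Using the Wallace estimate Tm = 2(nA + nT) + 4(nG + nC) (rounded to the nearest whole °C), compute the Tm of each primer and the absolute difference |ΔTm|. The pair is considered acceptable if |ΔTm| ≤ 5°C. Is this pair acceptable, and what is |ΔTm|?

Forward: A=2 T=5 G=6 C=6 → Tm = 2·7 + 4·12 = 62°C.
Reverse: A=4 T=5 G=9 C=2 → Tm = 2·9 + 4·11 = 62°C.
|ΔTm| = |62 − 62| = 0°C, ≤ 5°C.

|ΔTm| = 0°C; the pair is acceptable.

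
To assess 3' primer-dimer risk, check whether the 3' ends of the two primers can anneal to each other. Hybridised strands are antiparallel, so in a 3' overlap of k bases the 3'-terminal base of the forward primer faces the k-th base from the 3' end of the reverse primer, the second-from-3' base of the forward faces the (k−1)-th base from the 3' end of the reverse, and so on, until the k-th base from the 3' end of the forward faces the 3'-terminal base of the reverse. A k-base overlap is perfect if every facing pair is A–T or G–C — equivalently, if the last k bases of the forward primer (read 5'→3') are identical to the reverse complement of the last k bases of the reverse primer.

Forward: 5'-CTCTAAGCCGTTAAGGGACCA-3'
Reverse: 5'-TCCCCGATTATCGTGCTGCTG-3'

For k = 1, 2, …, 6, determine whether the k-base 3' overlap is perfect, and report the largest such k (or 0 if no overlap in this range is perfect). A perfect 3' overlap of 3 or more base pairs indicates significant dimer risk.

Longest perfect overlap: 2 complementary base pairs; below the dimer-risk threshold (threshold 3).

Last 6 bases (5'→3') — forward …GGACCA, reverse …CTGCTG.
Reverse complement of the reverse primer's last 6 bases: CAGCAG; its first k bases are the reverse complement of the reverse primer's last k bases, so a perfect k-base overlap needs the forward primer's last k bases to equal them.
Comparing (forward last k vs required): k=1: A vs C ✗; k=2: CA vs CA ✓; k=3: CCA vs CAG ✗; k=4: ACCA vs CAGC ✗; k=5: GACCA vs CAGCA ✗; k=6: GGACCA vs CAGCAG ✗.
Only k = 2 is perfect, so the longest perfect 3' overlap is 2.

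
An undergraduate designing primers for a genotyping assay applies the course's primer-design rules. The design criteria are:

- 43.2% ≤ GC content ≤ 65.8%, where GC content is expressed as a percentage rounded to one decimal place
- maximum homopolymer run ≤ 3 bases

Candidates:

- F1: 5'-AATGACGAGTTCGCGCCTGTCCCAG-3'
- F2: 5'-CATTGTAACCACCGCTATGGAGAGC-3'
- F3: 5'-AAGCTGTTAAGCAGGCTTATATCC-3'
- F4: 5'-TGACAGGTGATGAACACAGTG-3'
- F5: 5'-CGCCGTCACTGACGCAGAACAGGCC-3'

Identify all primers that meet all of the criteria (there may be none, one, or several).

F1 (25 nt, A=5 T=5 G=7 C=8): GC 15/25 = 60.0% ✓; longest run = 3 ✓ — passes.
F2 (25 nt, A=7 T=5 G=6 C=7): GC 13/25 = 52.0% ✓; longest run = 2 ✓ — passes.
F3 (24 nt, A=7 T=7 G=5 C=5): GC 10/24 = 41.7%, outside 43.2–65.8% ✗; longest run = 2 ✓ — fails.
F4 (21 nt, A=7 T=4 G=7 C=3): GC 10/21 = 47.6% ✓; longest run = 2 ✓ — passes.
F5 (25 nt, A=6 T=2 G=7 C=10): GC 17/25 = 68.0%, outside 43.2–65.8% ✗; longest run = 2 ✓ — fails.

F1, F2 and F4.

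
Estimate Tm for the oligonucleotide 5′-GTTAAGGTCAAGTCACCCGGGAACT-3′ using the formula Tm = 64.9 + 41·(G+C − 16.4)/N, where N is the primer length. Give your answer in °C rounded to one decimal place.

59.3°C

Base counts: A=7, T=5, G=7, C=6; G+C = 13, N = 25.
Tm = 64.9 + 41·(13 − 16.4)/25 = 64.9 + -139.40/25 = 59.3°C.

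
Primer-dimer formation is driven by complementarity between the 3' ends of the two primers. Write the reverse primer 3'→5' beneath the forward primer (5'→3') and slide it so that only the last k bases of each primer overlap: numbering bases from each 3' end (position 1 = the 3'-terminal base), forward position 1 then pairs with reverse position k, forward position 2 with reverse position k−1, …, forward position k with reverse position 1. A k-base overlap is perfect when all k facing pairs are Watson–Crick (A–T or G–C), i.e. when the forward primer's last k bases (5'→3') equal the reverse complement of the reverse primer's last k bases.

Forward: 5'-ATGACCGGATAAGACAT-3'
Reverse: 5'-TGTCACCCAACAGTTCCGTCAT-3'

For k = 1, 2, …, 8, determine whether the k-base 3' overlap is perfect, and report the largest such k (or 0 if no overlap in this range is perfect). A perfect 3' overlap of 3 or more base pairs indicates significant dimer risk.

Last 8 bases (5'→3') — forward …TAAGACAT, reverse …TCCGTCAT.
Reverse complement of the reverse primer's last 8 bases: ATGACGGA; its first k bases are the reverse complement of the reverse primer's last k bases, so a perfect k-base overlap needs the forward primer's last k bases to equal them.
Comparing (forward last k vs required): k=1: T vs A ✗; k=2: AT vs AT ✓; k=3: CAT vs ATG ✗; k=4: ACAT vs ATGA ✗; k=5: GACAT vs ATGAC ✗; k=6: AGACAT vs ATGACG ✗; k=7: AAGACAT vs ATGACGG ✗; k=8: TAAGACAT vs ATGACGGA ✗.
Only k = 2 is perfect, so the longest perfect 3' overlap is 2.

Longest perfect overlap: 2 complementary base pairs; below the dimer-risk threshold (threshold 3).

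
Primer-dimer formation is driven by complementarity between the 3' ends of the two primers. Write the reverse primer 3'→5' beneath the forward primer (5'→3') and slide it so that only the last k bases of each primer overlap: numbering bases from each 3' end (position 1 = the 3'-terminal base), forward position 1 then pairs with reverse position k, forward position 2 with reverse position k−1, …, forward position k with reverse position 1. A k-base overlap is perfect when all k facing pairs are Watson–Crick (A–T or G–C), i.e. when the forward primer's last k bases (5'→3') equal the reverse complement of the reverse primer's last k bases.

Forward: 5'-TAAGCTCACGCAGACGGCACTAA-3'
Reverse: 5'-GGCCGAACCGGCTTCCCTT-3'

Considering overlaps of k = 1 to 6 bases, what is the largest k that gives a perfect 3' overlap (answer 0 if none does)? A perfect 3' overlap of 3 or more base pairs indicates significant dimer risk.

Longest perfect overlap: 2 complementary base pairs; below the dimer-risk threshold (threshold 3).

Last 6 bases (5'→3') — forward …CACTAA, reverse …TCCCTT.
Reverse complement of the reverse primer's last 6 bases: AAGGGA; its first k bases are the reverse complement of the reverse primer's last k bases, so a perfect k-base overlap needs the forward primer's last k bases to equal them.
Comparing (forward last k vs required): k=1: A vs A ✓; k=2: AA vs AA ✓; k=3: TAA vs AAG ✗; k=4: CTAA vs AAGG ✗; k=5: ACTAA vs AAGGG ✗; k=6: CACTAA vs AAGGGA ✗.
Perfect overlaps at k = 1, 2; the largest is 2.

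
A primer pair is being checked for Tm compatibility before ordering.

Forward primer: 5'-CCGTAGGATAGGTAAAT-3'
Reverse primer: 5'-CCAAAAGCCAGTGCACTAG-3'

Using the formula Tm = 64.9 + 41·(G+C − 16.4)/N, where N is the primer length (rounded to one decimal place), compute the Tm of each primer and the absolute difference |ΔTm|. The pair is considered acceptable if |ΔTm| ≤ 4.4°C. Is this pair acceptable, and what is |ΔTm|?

Forward: G+C = 7, N = 17 → Tm = 64.9 + 41·(7 − 16.4)/17 = 42.2°C.
Reverse: G+C = 10, N = 19 → Tm = 64.9 + 41·(10 − 16.4)/19 = 51.1°C.
|ΔTm| = |42.2 − 51.1| = 8.9°C, > 4.4°C.

|ΔTm| = 8.9°C; the pair is not acceptable.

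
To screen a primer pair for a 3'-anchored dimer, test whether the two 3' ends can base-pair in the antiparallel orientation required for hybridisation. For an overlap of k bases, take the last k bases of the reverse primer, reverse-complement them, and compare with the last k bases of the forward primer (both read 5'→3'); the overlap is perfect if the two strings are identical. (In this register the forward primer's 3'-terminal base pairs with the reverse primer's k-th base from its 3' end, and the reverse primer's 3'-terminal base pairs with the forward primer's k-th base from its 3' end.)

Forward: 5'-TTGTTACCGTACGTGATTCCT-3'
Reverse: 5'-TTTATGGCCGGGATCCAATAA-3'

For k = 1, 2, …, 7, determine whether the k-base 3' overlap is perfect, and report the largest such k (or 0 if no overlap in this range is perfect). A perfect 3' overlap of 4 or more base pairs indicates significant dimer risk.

Longest perfect overlap: 1 complementary base pair; below the dimer-risk threshold (threshold 4).

Last 7 bases (5'→3') — forward …GATTCCT, reverse …CCAATAA.
Reverse complement of the reverse primer's last 7 bases: TTATTGG; its first k bases are the reverse complement of the reverse primer's last k bases, so a perfect k-base overlap needs the forward primer's last k bases to equal them.
Comparing (forward last k vs required): k=1: T vs T ✓; k=2: CT vs TT ✗; k=3: CCT vs TTA ✗; k=4: TCCT vs TTAT ✗; k=5: TTCCT vs TTATT ✗; k=6: ATTCCT vs TTATTG ✗; k=7: GATTCCT vs TTATTGG ✗.
Only k = 1 is perfect, so the longest perfect 3' overlap is 1.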